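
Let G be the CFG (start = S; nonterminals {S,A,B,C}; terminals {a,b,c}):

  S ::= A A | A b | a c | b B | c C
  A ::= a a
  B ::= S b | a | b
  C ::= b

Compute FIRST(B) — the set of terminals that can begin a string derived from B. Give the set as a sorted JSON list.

FIRST sets, iterate to fixpoint:
pass 1:
  A via A→a a: +{a}
  B via B→a: +{a}
  B via B→b: +{b}
  C via C→b: +{b}
  S via S→A A: +{a}
  S via S→b B: +{b}
  S via S→c C: +{c}
  S: {a,b,c}  A: {a}  B: {a,b}  C: {b}
pass 2:
  B via B→S b: +{c}
  S: {a,b,c}  A: {a}  B: {a,b,c}  C: {b}
pass 3: done
  S: {a,b,c}  A: {a}  B: {a,b,c}  C: {b}

FIRST(B) = ["a", "b", "c"]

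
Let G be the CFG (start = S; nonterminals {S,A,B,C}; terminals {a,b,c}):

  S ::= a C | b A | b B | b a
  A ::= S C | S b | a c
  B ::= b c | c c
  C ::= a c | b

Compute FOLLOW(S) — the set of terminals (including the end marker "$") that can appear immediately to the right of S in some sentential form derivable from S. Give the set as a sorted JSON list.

FIRST iteration:
round 1:
  A via A→a c: +{a}
  B via B→b c: +{b}
  B via B→c c: +{c}
  C via C→a c: +{a}
  C via C→b: +{b}
  S via S→a C: +{a}
  S via S→b A: +{b}
  FIRST[S]={a,b}  FIRST[A]={a}  FIRST[B]={b,c}  FIRST[C]={a,b}
round 2:
  A via A→S C: +{b}
  FIRST[S]={a,b}  FIRST[A]={a,b}  FIRST[B]={b,c}  FIRST[C]={a,b}
round 3: (no change)
  FIRST[S]={a,b}  FIRST[A]={a,b}  FIRST[B]={b,c}  FIRST[C]={a,b}

Compute FOLLOW by fixpoint:
FOLLOW(S) := {$}
iter 1:
  A→S C: FOLLOW(S) ⊇ FIRST(C) = {a,b}; new: +{a,b}
  S→a C: FOLLOW(C) ⊇ FOLLOW(S) ⊇ {$,a,b}; new: +{$,a,b}
  S→b A: FOLLOW(A) ⊇ FOLLOW(S) ⊇ {$,a,b}; new: +{$,a,b}
  S→b B: FOLLOW(B) ⊇ FOLLOW(S) ⊇ {$,a,b}; new: +{$,a,b}
  FOLLOW(S)={$,a,b}  FOLLOW(A)={$,a,b}  FOLLOW(B)={$,a,b}  FOLLOW(C)={$,a,b}
iter 2: done
  FOLLOW(S)={$,a,b}  FOLLOW(A)={$,a,b}  FOLLOW(B)={$,a,b}  FOLLOW(C)={$,a,b}

FOLLOW(S) = ["$", "a", "b"]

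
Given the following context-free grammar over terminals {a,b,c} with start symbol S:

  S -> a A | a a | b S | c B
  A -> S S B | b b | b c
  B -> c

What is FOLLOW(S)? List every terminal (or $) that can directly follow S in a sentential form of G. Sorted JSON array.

FIRST iteration:
iter 1:
  A via A→b b: +{b}
  B via B→c: +{c}
  S via S→a A: +{a}
  S via S→b S: +{b}
  S via S→c B: +{c}
  FIRST(S)={a,b,c}  FIRST(A)={b}  FIRST(B)={c}
iter 2:
  A via A→S S B: +{a,c}
  FIRST(S)={a,b,c}  FIRST(A)={a,b,c}  FIRST(B)={c}
iter 3: (no change)
  FIRST(S)={a,b,c}  FIRST(A)={a,b,c}  FIRST(B)={c}

FOLLOW sets:
seed FOLLOW(S) with $
pass 1:
  A→S S B: FOLLOW(S) ⊇ FIRST(S) = {a,b,c}; new: +{a,b,c}
  S→a A: FOLLOW(A) ⊇ FOLLOW(S) ⊇ {$,a,b,c}; new: +{$,a,b,c}
  S→c B: FOLLOW(B) ⊇ FOLLOW(S) ⊇ {$,a,b,c}; new: +{$,a,b,c}
  FOLLOW[S]={$,a,b,c}  FOLLOW[A]={$,a,b,c}  FOLLOW[B]={$,a,b,c}
pass 2: (stable)
  FOLLOW[S]={$,a,b,c}  FOLLOW[A]={$,a,b,c}  FOLLOW[B]={$,a,b,c}

FOLLOW(S) = ["$", "a", "b", "c"]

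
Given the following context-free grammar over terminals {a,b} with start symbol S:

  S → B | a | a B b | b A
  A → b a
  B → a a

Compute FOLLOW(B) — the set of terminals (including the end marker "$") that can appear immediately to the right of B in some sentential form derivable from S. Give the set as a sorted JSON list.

FIRST iteration:
[1]
  A via A→b a: +{b}
  B via B→a a: +{a}
  S via S→B: +{a}
  S via S→b A: +{b}
  S: {a,b}  A: {b}  B: {a}
[2] (stable)
  S: {a,b}  A: {b}  B: {a}

Compute FOLLOW by fixpoint:
FOLLOW(S) := {$}
iter 1:
  S→B: FOLLOW(B) ⊇ FOLLOW(S) ⊇ {$}; new: +{$}
  S→a B b: FOLLOW(B) ⊇ FIRST(b) = {b}; new: +{b}
  S→b A: FOLLOW(A) ⊇ FOLLOW(S) ⊇ {$}; new: +{$}
  FOLLOW(S)={$}  FOLLOW(A)={$}  FOLLOW(B)={$,b}
iter 2: done
  FOLLOW(S)={$}  FOLLOW(A)={$}  FOLLOW(B)={$,b}

FOLLOW(B) = ["$", "b"]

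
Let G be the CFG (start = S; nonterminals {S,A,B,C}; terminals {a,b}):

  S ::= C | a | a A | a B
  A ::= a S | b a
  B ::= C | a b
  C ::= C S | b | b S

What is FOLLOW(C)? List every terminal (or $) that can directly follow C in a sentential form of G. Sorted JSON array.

FIRST sets, iterate to fixpoint:
iter 1:
  A via A→a S: +{a}
  A via A→b a: +{b}
  B via B→a b: +{a}
  C via C→b: +{b}
  S via S→C: +{b}
  S via S→a: +{a}
  FIRST[S]={a,b}  FIRST[A]={a,b}  FIRST[B]={a}  FIRST[C]={b}
iter 2:
  B via B→C: +{b}
  FIRST[S]={a,b}  FIRST[A]={a,b}  FIRST[B]={a,b}  FIRST[C]={b}
iter 3: (no change)
  FIRST[S]={a,b}  FIRST[A]={a,b}  FIRST[B]={a,b}  FIRST[C]={b}

FOLLOW iteration:
initialize: $ ∈ FOLLOW(S)
[1]
  C→C S: FOLLOW(C) ⊇ FIRST(S) = {a,b}; new: +{a,b}
  C→C S: FOLLOW(S) ⊇ FOLLOW(C) ⊇ {a,b}; new: +{a,b}
  S→C: FOLLOW(C) ⊇ FOLLOW(S) ⊇ {$,a,b}; new: +{$}
  S→a A: FOLLOW(A) ⊇ FOLLOW(S) ⊇ {$,a,b}; new: +{$,a,b}
  S→a B: FOLLOW(B) ⊇ FOLLOW(S) ⊇ {$,a,b}; new: +{$,a,b}
  FOLLOW(S)={$,a,b}  FOLLOW(A)={$,a,b}  FOLLOW(B)={$,a,b}  FOLLOW(C)={$,a,b}
[2] (stable)
  FOLLOW(S)={$,a,b}  FOLLOW(A)={$,a,b}  FOLLOW(B)={$,a,b}  FOLLOW(C)={$,a,b}

FOLLOW(C) = ["$", "a", "b"]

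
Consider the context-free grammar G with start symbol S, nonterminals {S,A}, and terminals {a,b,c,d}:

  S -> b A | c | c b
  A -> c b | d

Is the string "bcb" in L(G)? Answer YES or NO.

CNF form of G:
  S -> T0 T1 | T1 A | c
  A -> T0 T1 | d
  T0 -> c
  T1 -> b

Fill CYK table bottom-up:
  T[0,0] 'b' = {T1}  orig:{}
  T[1,1] 'c' = {S,T0}  orig:{S}
  T[2,2] 'b' = {T1}  orig:{}
  T[0,1] 'bc' = ∅
  T[1,2] 'cb' = {A,S}
  T[0,2] 'bcb' = {S}

S ∈ T[0,2] ⇒ YES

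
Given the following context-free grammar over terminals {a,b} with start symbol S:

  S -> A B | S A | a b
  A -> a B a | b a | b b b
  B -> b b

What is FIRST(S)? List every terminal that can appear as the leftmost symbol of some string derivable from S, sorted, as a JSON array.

FIRST iteration:
pass 1:
  A via A→a B a: +{a}
  A via A→b a: +{b}
  B via B→b b: +{b}
  S via S→A B: +{a,b}
  S: {a,b}  A: {a,b}  B: {b}
pass 2: (stable)
  S: {a,b}  A: {a,b}  B: {b}

FIRST(S) = ["a", "b"]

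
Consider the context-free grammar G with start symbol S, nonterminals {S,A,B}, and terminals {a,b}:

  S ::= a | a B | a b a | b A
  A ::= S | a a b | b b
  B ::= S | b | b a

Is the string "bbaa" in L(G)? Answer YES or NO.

CNF form of G:
  S -> T0 B | T0 X5 | T1 A | a
  A -> T0 B | T0 X2 | T0 X3 | T1 A | T1 T1 | a
  B -> T0 B | T0 X4 | T1 A | T1 T0 | a | b
  T0 -> a
  T1 -> b
  X2 -> T0 T1
  X3 -> T1 T0
  X4 -> T1 T0
  X5 -> T1 T0

Fill CYK table bottom-up:
  T[0,0] 'b' = {B,T1}  orig:{B}
  T[1,1] 'b' = {B,T1}  orig:{B}
  T[2,2] 'a' = {A,B,S,T0}  orig:{A,B,S}
  T[3,3] 'a' = {A,B,S,T0}  orig:{A,B,S}
  T[0,1] 'bb' = {A}
  T[1,2] 'ba' = {A,B,S,X3,X4,X5}  orig:{A,B,S}
  T[2,3] 'aa' = {A,B,S}
  T[0,2] 'bba' = {A,B,S}
  T[1,3] 'baa' = {A,B,S}
  T[0,3] 'bbaa' = {A,B,S}

S ∈ T[0,3] ⇒ YES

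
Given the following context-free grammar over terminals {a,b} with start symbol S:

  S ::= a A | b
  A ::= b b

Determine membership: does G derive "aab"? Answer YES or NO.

CNF form of G:
  S -> T1 A | b
  A -> T0 T0
  T0 -> b
  T1 -> a

Fill CYK table bottom-up:
  cell(0,0) a: {T1}  orig:{}
  cell(1,1) a: {T1}  orig:{}
  cell(2,2) b: {S,T0}  orig:{S}
  cell(0,1) aa: ∅
  cell(1,2) ab: ∅
  cell(0,2) aab: ∅

S ∉ T[0,2] ⇒ NO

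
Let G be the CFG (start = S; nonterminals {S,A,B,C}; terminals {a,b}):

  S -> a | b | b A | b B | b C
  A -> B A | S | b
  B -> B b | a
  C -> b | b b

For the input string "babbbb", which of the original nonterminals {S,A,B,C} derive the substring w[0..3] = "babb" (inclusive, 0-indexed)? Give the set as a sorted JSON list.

Convert to CNF:
  S -> T0 A | T0 B | T0 C | a | b
  A -> B A | T0 A | T0 B | T0 C | a | b
  B -> B T0 | a
  C -> T0 T0 | b
  T0 -> b

CYK table (by increasing span) (cells [i..j] with 0 ≤ i ≤ j ≤ 3 only):
  cell(0,0) b: {A,C,S,T0}  orig:{A,C,S}
  cell(1,1) a: {A,B,S}
  cell(2,2) b: {A,C,S,T0}  orig:{A,C,S}
  cell(3,3) b: {A,C,S,T0}  orig:{A,C,S}
  cell(0,1) ba: {A,S}
  cell(1,2) ab: {A,B}
  cell(2,3) bb: {A,C,S}
  cell(0,2) bab: {A,S}
  cell(1,3) abb: {A,B}
  cell(0,3) babb: {A,S}

Original NTs in T[0,3] deriving "babb": ["A", "S"]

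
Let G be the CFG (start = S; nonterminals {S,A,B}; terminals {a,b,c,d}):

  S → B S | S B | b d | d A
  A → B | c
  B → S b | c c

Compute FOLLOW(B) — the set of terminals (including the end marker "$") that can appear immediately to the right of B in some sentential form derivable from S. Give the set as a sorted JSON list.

FIRST iteration:
round 1:
  A via A→c: +{c}
  B via B→c c: +{c}
  S via S→B S: +{c}
  S via S→b d: +{b}
  S via S→d A: +{d}
  FIRST(S)={b,c,d}  FIRST(A)={c}  FIRST(B)={c}
round 2:
  B via B→S b: +{b,d}
  FIRST(S)={b,c,d}  FIRST(A)={c}  FIRST(B)={b,c,d}
round 3:
  A via A→B: +{b,d}
  FIRST(S)={b,c,d}  FIRST(A)={b,c,d}  FIRST(B)={b,c,d}
round 4: done
  FIRST(S)={b,c,d}  FIRST(A)={b,c,d}  FIRST(B)={b,c,d}

FOLLOW iteration:
FOLLOW(S) := {$}
[1]
  B→S b: FOLLOW(S) ⊇ FIRST(b) = {b}; new: +{b}
  S→B S: FOLLOW(B) ⊇ FIRST(S) = {b,c,d}; new: +{b,c,d}
  S→S B: FOLLOW(S) ⊇ FIRST(B) = {b,c,d}; new: +{c,d}
  S→S B: FOLLOW(B) ⊇ FOLLOW(S) ⊇ {$,b,c,d}; new: +{$}
  S→d A: FOLLOW(A) ⊇ FOLLOW(S) ⊇ {$,b,c,d}; new: +{$,b,c,d}
  S: {$,b,c,d}  A: {$,b,c,d}  B: {$,b,c,d}
[2] (no change)
  S: {$,b,c,d}  A: {$,b,c,d}  B: {$,b,c,d}

FOLLOW(B) = ["$", "b", "c", "d"]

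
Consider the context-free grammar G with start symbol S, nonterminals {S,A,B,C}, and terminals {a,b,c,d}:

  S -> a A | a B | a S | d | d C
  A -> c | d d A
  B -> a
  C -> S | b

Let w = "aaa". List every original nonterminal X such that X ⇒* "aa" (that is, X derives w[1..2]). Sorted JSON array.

Convert to CNF:
  S -> T0 C | T1 A | T1 B | T1 S | d
  A -> T0 X2 | c
  B -> a
  C -> T0 C | T1 A | T1 B | T1 S | b | d
  T0 -> d
  T1 -> a
  X2 -> T0 A

Fill CYK table bottom-up — only the sub-triangle for w[1..2]:
  [1..1]={B,T1}  "a"  orig:{B}
  [2..2]={B,T1}  "a"  orig:{B}
  [1..2]={C,S}  "aa"

Original NTs in T[1,2] deriving "aa": ["C", "S"]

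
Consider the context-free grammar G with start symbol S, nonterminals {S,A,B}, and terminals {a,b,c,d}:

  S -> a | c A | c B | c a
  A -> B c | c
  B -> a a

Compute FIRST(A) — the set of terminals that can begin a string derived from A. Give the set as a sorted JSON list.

Compute FIRST by fixpoint:
[1]
  A via A→c: +{c}
  B via B→a a: +{a}
  S via S→a: +{a}
  S via S→c A: +{c}
  FIRST(S)={a,c}  FIRST(A)={c}  FIRST(B)={a}
[2]
  A via A→B c: +{a}
  FIRST(S)={a,c}  FIRST(A)={a,c}  FIRST(B)={a}
[3] (no change)
  FIRST(S)={a,c}  FIRST(A)={a,c}  FIRST(B)={a}

FIRST(A) = ["a", "c"]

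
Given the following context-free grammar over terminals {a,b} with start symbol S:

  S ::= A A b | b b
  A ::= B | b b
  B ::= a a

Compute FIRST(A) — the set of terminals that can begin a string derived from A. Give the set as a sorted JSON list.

FIRST iteration:
[1]
  A via A→b b: +{b}
  B via B→a a: +{a}
  S via S→A A b: +{b}
  FIRST[S]={b}  FIRST[A]={b}  FIRST[B]={a}
[2]
  A via A→B: +{a}
  S via S→A A b: +{a}
  FIRST[S]={a,b}  FIRST[A]={a,b}  FIRST[B]={a}
[3] (no change)
  FIRST[S]={a,b}  FIRST[A]={a,b}  FIRST[B]={a}

FIRST(A) = ["a", "b"]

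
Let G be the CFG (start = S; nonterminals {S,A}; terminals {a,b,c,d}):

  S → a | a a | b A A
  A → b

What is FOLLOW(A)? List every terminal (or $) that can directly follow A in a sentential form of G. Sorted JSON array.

Compute FIRST by fixpoint:
round 1:
  A via A→b: +{b}
  S via S→a: +{a}
  S via S→b A A: +{b}
  FIRST[S]={a,b}  FIRST[A]={b}
round 2: (no change)
  FIRST[S]={a,b}  FIRST[A]={b}

FOLLOW sets:
initialize: $ ∈ FOLLOW(S)
pass 1:
  S→b A A: FOLLOW(A) ⊇ FIRST(A) = {b}; new: +{b}
  S→b A A: FOLLOW(A) ⊇ FOLLOW(S) ⊇ {$}; new: +{$}
  FOLLOW(S)={$}  FOLLOW(A)={$,b}
pass 2: (no change)
  FOLLOW(S)={$}  FOLLOW(A)={$,b}

FOLLOW(A) = ["$", "b"]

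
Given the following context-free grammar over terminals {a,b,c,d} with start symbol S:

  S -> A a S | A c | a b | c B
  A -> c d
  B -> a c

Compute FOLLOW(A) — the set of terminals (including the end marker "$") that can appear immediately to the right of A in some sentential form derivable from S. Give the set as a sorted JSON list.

FIRST iteration:
round 1:
  A via A→c d: +{c}
  B via B→a c: +{a}
  S via S→A a S: +{c}
  S via S→a b: +{a}
  FIRST(S)={a,c}  FIRST(A)={c}  FIRST(B)={a}
round 2: — fixpoint
  FIRST(S)={a,c}  FIRST(A)={c}  FIRST(B)={a}

Compute FOLLOW by fixpoint:
initialize: $ ∈ FOLLOW(S)
round 1:
  S→A a S: FOLLOW(A) ⊇ FIRST(a) = {a}; new: +{a}
  S→A c: FOLLOW(A) ⊇ FIRST(c) = {c}; new: +{c}
  S→c B: FOLLOW(B) ⊇ FOLLOW(S) ⊇ {$}; new: +{$}
  S: {$}  A: {a,c}  B: {$}
round 2: — fixpoint
  S: {$}  A: {a,c}  B: {$}

FOLLOW(A) = ["a", "c"]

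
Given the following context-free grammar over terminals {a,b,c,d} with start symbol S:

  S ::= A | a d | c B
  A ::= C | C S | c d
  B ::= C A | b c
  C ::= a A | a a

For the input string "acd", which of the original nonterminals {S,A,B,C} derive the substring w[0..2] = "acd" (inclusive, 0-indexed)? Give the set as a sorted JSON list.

Convert to CNF:
  S -> C S | T0 A | T0 T0 | T0 T2 | T1 B | T1 T2
  A -> C S | T0 A | T0 T0 | T1 T2
  B -> C A | T3 T1
  C -> T0 A | T0 T0
  T0 -> a
  T1 -> c
  T2 -> d
  T3 -> b

Fill CYK table bottom-up — only the sub-triangle for w[0..2]:
  T[0,0] 'a' = {T0}  orig:{}
  T[1,1] 'c' = {T1}  orig:{}
  T[2,2] 'd' = {T2}  orig:{}
  T[0,1] 'ac' = ∅
  T[1,2] 'cd' = {A,S}
  T[0,2] 'acd' = {A,C,S}

Original NTs in T[0,2] deriving "acd": ["A", "C", "S"]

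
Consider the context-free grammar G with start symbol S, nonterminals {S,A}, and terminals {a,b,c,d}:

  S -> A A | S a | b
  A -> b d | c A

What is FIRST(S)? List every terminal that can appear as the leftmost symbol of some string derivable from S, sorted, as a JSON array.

FIRST iteration:
pass 1:
  A via A→b d: +{b}
  A via A→c A: +{c}
  S via S→A A: +{b,c}
  FIRST[S]={b,c}  FIRST[A]={b,c}
pass 2: (stable)
  FIRST[S]={b,c}  FIRST[A]={b,c}

FIRST(S) = ["b", "c"]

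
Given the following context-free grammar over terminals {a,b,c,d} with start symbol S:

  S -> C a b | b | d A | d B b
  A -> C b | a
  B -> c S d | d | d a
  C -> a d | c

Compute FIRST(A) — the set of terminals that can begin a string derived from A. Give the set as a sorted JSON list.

Compute FIRST by fixpoint:
round 1:
  A via A→a: +{a}
  B via B→c S d: +{c}
  B via B→d: +{d}
  C via C→a d: +{a}
  C via C→c: +{c}
  S via S→C a b: +{a,c}
  S via S→b: +{b}
  S via S→d A: +{d}
  FIRST[S]={a,b,c,d}  FIRST[A]={a}  FIRST[B]={c,d}  FIRST[C]={a,c}
round 2:
  A via A→C b: +{c}
  FIRST[S]={a,b,c,d}  FIRST[A]={a,c}  FIRST[B]={c,d}  FIRST[C]={a,c}
round 3: (stable)
  FIRST[S]={a,b,c,d}  FIRST[A]={a,c}  FIRST[B]={c,d}  FIRST[C]={a,c}

FIRST(A) = ["a", "c"]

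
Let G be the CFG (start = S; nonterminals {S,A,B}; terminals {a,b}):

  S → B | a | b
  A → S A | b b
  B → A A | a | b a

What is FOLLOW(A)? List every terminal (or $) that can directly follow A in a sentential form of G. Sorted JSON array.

FIRST iteration:
round 1:
  A via A→b b: +{b}
  B via B→A A: +{b}
  B via B→a: +{a}
  S via S→B: +{a,b}
  FIRST[S]={a,b}  FIRST[A]={b}  FIRST[B]={a,b}
round 2:
  A via A→S A: +{a}
  FIRST[S]={a,b}  FIRST[A]={a,b}  FIRST[B]={a,b}
round 3: (no change)
  FIRST[S]={a,b}  FIRST[A]={a,b}  FIRST[B]={a,b}

FOLLOW iteration:
initialize: $ ∈ FOLLOW(S)
iter 1:
  A→S A: FOLLOW(S) ⊇ FIRST(A) = {a,b}; new: +{a,b}
  B→A A: FOLLOW(A) ⊇ FIRST(A) = {a,b}; new: +{a,b}
  S→B: FOLLOW(B) ⊇ FOLLOW(S) ⊇ {$,a,b}; new: +{$,a,b}
  FOLLOW(S)={$,a,b}  FOLLOW(A)={a,b}  FOLLOW(B)={$,a,b}
iter 2:
  B→A A: FOLLOW(A) ⊇ FOLLOW(B) ⊇ {$,a,b}; new: +{$}
  FOLLOW(S)={$,a,b}  FOLLOW(A)={$,a,b}  FOLLOW(B)={$,a,b}
iter 3: done
  FOLLOW(S)={$,a,b}  FOLLOW(A)={$,a,b}  FOLLOW(B)={$,a,b}

FOLLOW(A) = ["$", "a", "b"]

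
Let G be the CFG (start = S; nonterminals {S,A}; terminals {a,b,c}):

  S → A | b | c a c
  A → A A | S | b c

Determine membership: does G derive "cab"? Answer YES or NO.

Convert to CNF:
  S -> A A | T0 T1 | T1 X4 | b
  A -> A A | T0 T1 | T1 X3 | b
  T0 -> b
  T1 -> c
  T2 -> a
  X3 -> T2 T1
  X4 -> T2 T1

Fill CYK table bottom-up:
  cell(0,0) c: {T1}  orig:{}
  cell(1,1) a: {T2}  orig:{}
  cell(2,2) b: {A,S,T0}  orig:{A,S}
  cell(0,1) ca: ∅
  cell(1,2) ab: ∅
  cell(0,2) cab: ∅

S ∉ T[0,2] ⇒ NO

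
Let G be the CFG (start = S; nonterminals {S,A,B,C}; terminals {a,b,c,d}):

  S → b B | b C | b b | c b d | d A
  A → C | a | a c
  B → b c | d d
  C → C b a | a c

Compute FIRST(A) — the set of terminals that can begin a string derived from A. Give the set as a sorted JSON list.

Compute FIRST by fixpoint:
pass 1:
  A via A→a: +{a}
  B via B→b c: +{b}
  B via B→d d: +{d}
  C via C→a c: +{a}
  S via S→b B: +{b}
  S via S→c b d: +{c}
  S via S→d A: +{d}
  S: {b,c,d}  A: {a}  B: {b,d}  C: {a}
pass 2: (no change)
  S: {b,c,d}  A: {a}  B: {b,d}  C: {a}

FIRST(A) = ["a"]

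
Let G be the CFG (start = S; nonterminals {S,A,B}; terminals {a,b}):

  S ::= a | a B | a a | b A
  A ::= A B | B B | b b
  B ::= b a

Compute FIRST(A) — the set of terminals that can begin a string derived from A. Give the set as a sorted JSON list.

FIRST sets, iterate to fixpoint:
round 1:
  A via A→b b: +{b}
  B via B→b a: +{b}
  S via S→a: +{a}
  S via S→b A: +{b}
  FIRST[S]={a,b}  FIRST[A]={b}  FIRST[B]={b}
round 2: — fixpoint
  FIRST[S]={a,b}  FIRST[A]={b}  FIRST[B]={b}

FIRST(A) = ["b"]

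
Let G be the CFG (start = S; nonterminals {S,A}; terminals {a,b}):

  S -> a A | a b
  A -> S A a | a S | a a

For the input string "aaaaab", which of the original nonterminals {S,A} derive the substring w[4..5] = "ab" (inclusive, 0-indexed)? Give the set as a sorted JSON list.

Convert to CNF:
  S -> T0 A | T0 T1
  A -> S X2 | T0 S | T0 T0
  T0 -> a
  T1 -> b
  X2 -> A T0

Fill CYK table bottom-up, restricted to cells inside w[4..5]:
  T[4,4] 'a' = {T0}  orig:{}
  T[5,5] 'b' = {T1}  orig:{}
  T[4,5] 'ab' = {S}

Original NTs in T[4,5] deriving "ab": ["S"]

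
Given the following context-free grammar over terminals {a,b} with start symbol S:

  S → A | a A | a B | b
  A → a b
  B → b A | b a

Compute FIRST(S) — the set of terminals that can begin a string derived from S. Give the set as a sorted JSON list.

Compute FIRST by fixpoint:
round 1:
  A via A→a b: +{a}
  B via B→b A: +{b}
  S via S→A: +{a}
  S via S→b: +{b}
  S: {a,b}  A: {a}  B: {b}
round 2: done
  S: {a,b}  A: {a}  B: {b}

FIRST(S) = ["a", "b"]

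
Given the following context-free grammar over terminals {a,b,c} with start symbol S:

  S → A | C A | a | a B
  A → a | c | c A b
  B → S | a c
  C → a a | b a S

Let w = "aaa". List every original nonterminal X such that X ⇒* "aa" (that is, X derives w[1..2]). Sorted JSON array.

Convert to CNF:
  S -> C A | T0 X6 | T2 B | a | c
  A -> T0 X3 | a | c
  B -> C A | T0 X4 | T2 B | T2 T0 | a | c
  C -> T1 X5 | T2 T2
  T0 -> c
  T1 -> b
  T2 -> a
  X3 -> A T1
  X4 -> A T1
  X5 -> T2 S
  X6 -> A T1

CYK fill (cells [i..j] with 1 ≤ i ≤ j ≤ 2 only):
  cell(1,1) a: {A,B,S,T2}  orig:{A,B,S}
  cell(2,2) a: {A,B,S,T2}  orig:{A,B,S}
  cell(1,2) aa: {B,C,S,X5}  orig:{B,C,S}

Original NTs in T[1,2] deriving "aa": ["B", "C", "S"]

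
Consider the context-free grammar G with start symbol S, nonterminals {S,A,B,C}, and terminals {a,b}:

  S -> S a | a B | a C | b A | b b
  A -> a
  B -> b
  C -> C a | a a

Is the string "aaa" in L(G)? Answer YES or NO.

Convert to CNF:
  S -> S T0 | T0 B | T0 C | T1 A | T1 T1
  A -> a
  B -> b
  C -> C T0 | T0 T0
  T0 -> a
  T1 -> b

CYK fill:
  [0..0]={A,T0}  "a"  orig:{A}
  [1..1]={A,T0}  "a"  orig:{A}
  [2..2]={A,T0}  "a"  orig:{A}
  [0..1]={C}  "aa"
  [1..2]={C}  "aa"
  [0..2]={C,S}  "aaa"

S ∈ T[0,2] ⇒ YES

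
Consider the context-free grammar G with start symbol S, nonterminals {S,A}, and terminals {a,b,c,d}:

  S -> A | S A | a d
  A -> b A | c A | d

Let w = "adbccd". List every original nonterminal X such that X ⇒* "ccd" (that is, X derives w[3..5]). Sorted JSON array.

CNF form of G:
  S -> S A | T0 A | T1 A | T2 T3 | d
  A -> T0 A | T1 A | d
  T0 -> b
  T1 -> c
  T2 -> a
  T3 -> d

CYK table (by increasing span) — only the sub-triangle for w[3..5]:
  [3..3]={T1}  "c"  orig:{}
  [4..4]={T1}  "c"  orig:{}
  [5..5]={A,S,T3}  "d"  orig:{A,S}
  [3..4]=∅  "cc"
  [4..5]={A,S}  "cd"
  [3..5]={A,S}  "ccd"

Original NTs in T[3,5] deriving "ccd": ["A", "S"]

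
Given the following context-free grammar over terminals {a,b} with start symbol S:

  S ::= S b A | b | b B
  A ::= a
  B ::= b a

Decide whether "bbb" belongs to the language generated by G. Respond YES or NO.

CNF form of G:
  S -> S X2 | T0 B | b
  A -> a
  B -> T0 T1
  T0 -> b
  T1 -> a
  X2 -> T0 A

CYK fill:
  T[0,0] 'b' = {S,T0}  orig:{S}
  T[1,1] 'b' = {S,T0}  orig:{S}
  T[2,2] 'b' = {S,T0}  orig:{S}
  T[0,1] 'bb' = ∅
  T[1,2] 'bb' = ∅
  T[0,2] 'bbb' = ∅

S ∉ T[0,2] ⇒ NO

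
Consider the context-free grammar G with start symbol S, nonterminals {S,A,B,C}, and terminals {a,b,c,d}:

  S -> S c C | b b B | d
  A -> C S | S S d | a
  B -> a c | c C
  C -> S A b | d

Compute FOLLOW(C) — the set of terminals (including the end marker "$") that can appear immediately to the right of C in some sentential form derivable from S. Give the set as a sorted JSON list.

FIRST iteration:
round 1:
  A via A→a: +{a}
  B via B→a c: +{a}
  B via B→c C: +{c}
  C via C→d: +{d}
  S via S→b b B: +{b}
  S via S→d: +{d}
  S: {b,d}  A: {a}  B: {a,c}  C: {d}
round 2:
  A via A→C S: +{d}
  A via A→S S d: +{b}
  C via C→S A b: +{b}
  S: {b,d}  A: {a,b,d}  B: {a,c}  C: {b,d}
round 3: — fixpoint
  S: {b,d}  A: {a,b,d}  B: {a,c}  C: {b,d}

Compute FOLLOW by fixpoint:
seed FOLLOW(S) with $
iter 1:
  A→C S: FOLLOW(C) ⊇ FIRST(S) = {b,d}; new: +{b,d}
  A→S S d: FOLLOW(S) ⊇ FIRST(S) = {b,d}; new: +{b,d}
  C→S A b: FOLLOW(S) ⊇ FIRST(A) = {a,b,d}; new: +{a}
  C→S A b: FOLLOW(A) ⊇ FIRST(b) = {b}; new: +{b}
  S→S c C: FOLLOW(S) ⊇ FIRST(c) = {c}; new: +{c}
  S→S c C: FOLLOW(C) ⊇ FOLLOW(S) ⊇ {$,a,b,c,d}; new: +{$,a,c}
  S→b b B: FOLLOW(B) ⊇ FOLLOW(S) ⊇ {$,a,b,c,d}; new: +{$,a,b,c,d}
  FOLLOW(S)={$,a,b,c,d}  FOLLOW(A)={b}  FOLLOW(B)={$,a,b,c,d}  FOLLOW(C)={$,a,b,c,d}
iter 2: done
  FOLLOW(S)={$,a,b,c,d}  FOLLOW(A)={b}  FOLLOW(B)={$,a,b,c,d}  FOLLOW(C)={$,a,b,c,d}

FOLLOW(C) = ["$", "a", "b", "c", "d"]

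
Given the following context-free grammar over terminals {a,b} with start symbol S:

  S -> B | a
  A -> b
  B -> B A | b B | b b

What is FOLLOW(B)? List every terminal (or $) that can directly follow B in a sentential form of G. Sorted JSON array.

Compute FIRST by fixpoint:
pass 1:
  A via A→b: +{b}
  B via B→b B: +{b}
  S via S→B: +{b}
  S via S→a: +{a}
  S: {a,b}  A: {b}  B: {b}
pass 2: done
  S: {a,b}  A: {b}  B: {b}

FOLLOW iteration:
seed FOLLOW(S) with $
[1]
  B→B A: FOLLOW(B) ⊇ FIRST(A) = {b}; new: +{b}
  B→B A: FOLLOW(A) ⊇ FOLLOW(B) ⊇ {b}; new: +{b}
  S→B: FOLLOW(B) ⊇ FOLLOW(S) ⊇ {$}; new: +{$}
  FOLLOW(S)={$}  FOLLOW(A)={b}  FOLLOW(B)={$,b}
[2]
  B→B A: FOLLOW(A) ⊇ FOLLOW(B) ⊇ {$,b}; new: +{$}
  FOLLOW(S)={$}  FOLLOW(A)={$,b}  FOLLOW(B)={$,b}
[3] (stable)
  FOLLOW(S)={$}  FOLLOW(A)={$,b}  FOLLOW(B)={$,b}

FOLLOW(B) = ["$", "b"]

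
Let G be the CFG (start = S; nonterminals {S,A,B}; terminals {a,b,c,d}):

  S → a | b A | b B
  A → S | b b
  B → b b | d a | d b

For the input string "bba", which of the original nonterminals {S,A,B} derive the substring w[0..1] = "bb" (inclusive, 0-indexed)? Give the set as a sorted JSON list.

CNF form of G:
  S -> T0 A | T0 B | a
  A -> T0 A | T0 B | T0 T0 | a
  B -> T0 T0 | T1 T0 | T1 T2
  T0 -> b
  T1 -> d
  T2 -> a

CYK fill, restricted to cells inside w[0..1]:
  T[0,0] 'b' = {T0}  orig:{}
  T[1,1] 'b' = {T0}  orig:{}
  T[0,1] 'bb' = {A,B}

Original NTs in T[0,1] deriving "bb": ["A", "B"]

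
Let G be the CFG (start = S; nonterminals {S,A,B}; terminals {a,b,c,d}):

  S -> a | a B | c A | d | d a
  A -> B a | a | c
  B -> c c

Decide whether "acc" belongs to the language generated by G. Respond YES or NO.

Convert to CNF:
  S -> T0 B | T1 A | T2 T0 | a | d
  A -> B T0 | a | c
  B -> T1 T1
  T0 -> a
  T1 -> c
  T2 -> d

Fill CYK table bottom-up:
  T[0,0] 'a' = {A,S,T0}  orig:{A,S}
  T[1,1] 'c' = {A,T1}  orig:{A}
  T[2,2] 'c' = {A,T1}  orig:{A}
  T[0,1] 'ac' = ∅
  T[1,2] 'cc' = {B,S}
  T[0,2] 'acc' = {S}

S ∈ T[0,2] ⇒ YES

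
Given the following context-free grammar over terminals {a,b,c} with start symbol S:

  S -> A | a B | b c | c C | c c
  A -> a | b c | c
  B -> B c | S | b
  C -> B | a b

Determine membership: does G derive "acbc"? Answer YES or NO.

CNF form of G:
  S -> T0 T1 | T1 C | T1 T1 | T2 B | a | c
  A -> T0 T1 | a | c
  B -> B T1 | T0 T1 | T1 C | T1 T1 | T2 B | a | b | c
  C -> B T1 | T0 T1 | T1 C | T1 T1 | T2 B | T2 T0 | a | b | c
  T0 -> b
  T1 -> c
  T2 -> a

CYK fill:
  [0..0]={A,B,C,S,T2}  "a"  orig:{A,B,C,S}
  [1..1]={A,B,C,S,T1}  "c"  orig:{A,B,C,S}
  [2..2]={B,C,T0}  "b"  orig:{B,C}
  [3..3]={A,B,C,S,T1}  "c"  orig:{A,B,C,S}
  [0..1]={B,C,S}  "ac"
  [1..2]={B,C,S}  "cb"
  [2..3]={A,B,C,S}  "bc"
  [0..2]={B,C,S}  "acb"
  [1..3]={B,C,S}  "cbc"
  [0..3]={B,C,S}  "acbc"

S ∈ T[0,3] ⇒ YES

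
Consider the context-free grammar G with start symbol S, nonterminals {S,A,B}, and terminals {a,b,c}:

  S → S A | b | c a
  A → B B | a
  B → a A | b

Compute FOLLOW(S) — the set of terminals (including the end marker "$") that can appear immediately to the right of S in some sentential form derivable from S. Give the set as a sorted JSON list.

FIRST sets, iterate to fixpoint:
[1]
  A via A→a: +{a}
  B via B→a A: +{a}
  B via B→b: +{b}
  S via S→b: +{b}
  S via S→c a: +{c}
  FIRST(S)={b,c}  FIRST(A)={a}  FIRST(B)={a,b}
[2]
  A via A→B B: +{b}
  FIRST(S)={b,c}  FIRST(A)={a,b}  FIRST(B)={a,b}
[3] (no change)
  FIRST(S)={b,c}  FIRST(A)={a,b}  FIRST(B)={a,b}

FOLLOW sets:
FOLLOW(S) := {$}
[1]
  A→B B: FOLLOW(B) ⊇ FIRST(B) = {a,b}; new: +{a,b}
  B→a A: FOLLOW(A) ⊇ FOLLOW(B) ⊇ {a,b}; new: +{a,b}
  S→S A: FOLLOW(S) ⊇ FIRST(A) = {a,b}; new: +{a,b}
  S→S A: FOLLOW(A) ⊇ FOLLOW(S) ⊇ {$,a,b}; new: +{$}
  FOLLOW[S]={$,a,b}  FOLLOW[A]={$,a,b}  FOLLOW[B]={a,b}
[2]
  A→B B: FOLLOW(B) ⊇ FOLLOW(A) ⊇ {$,a,b}; new: +{$}
  FOLLOW[S]={$,a,b}  FOLLOW[A]={$,a,b}  FOLLOW[B]={$,a,b}
[3] (no change)
  FOLLOW[S]={$,a,b}  FOLLOW[A]={$,a,b}  FOLLOW[B]={$,a,b}

FOLLOW(S) = ["$", "a", "b"]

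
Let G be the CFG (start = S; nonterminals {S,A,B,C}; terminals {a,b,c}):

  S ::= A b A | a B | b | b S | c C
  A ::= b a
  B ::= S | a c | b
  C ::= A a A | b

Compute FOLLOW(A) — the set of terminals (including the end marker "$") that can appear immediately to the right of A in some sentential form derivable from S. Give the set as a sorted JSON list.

FIRST sets, iterate to fixpoint:
[1]
  A via A→b a: +{b}
  B via B→a c: +{a}
  B via B→b: +{b}
  C via C→A a A: +{b}
  S via S→A b A: +{b}
  S via S→a B: +{a}
  S via S→c C: +{c}
  S: {a,b,c}  A: {b}  B: {a,b}  C: {b}
[2]
  B via B→S: +{c}
  S: {a,b,c}  A: {b}  B: {a,b,c}  C: {b}
[3] (no change)
  S: {a,b,c}  A: {b}  B: {a,b,c}  C: {b}

Compute FOLLOW by fixpoint:
FOLLOW(S) := {$}
iter 1:
  C→A a A: FOLLOW(A) ⊇ FIRST(a) = {a}; new: +{a}
  S→A b A: FOLLOW(A) ⊇ FIRST(b) = {b}; new: +{b}
  S→A b A: FOLLOW(A) ⊇ FOLLOW(S) ⊇ {$}; new: +{$}
  S→a B: FOLLOW(B) ⊇ FOLLOW(S) ⊇ {$}; new: +{$}
  S→c C: FOLLOW(C) ⊇ FOLLOW(S) ⊇ {$}; new: +{$}
  FOLLOW(S)={$}  FOLLOW(A)={$,a,b}  FOLLOW(B)={$}  FOLLOW(C)={$}
iter 2: (no change)
  FOLLOW(S)={$}  FOLLOW(A)={$,a,b}  FOLLOW(B)={$}  FOLLOW(C)={$}

FOLLOW(A) = ["$", "a", "b"]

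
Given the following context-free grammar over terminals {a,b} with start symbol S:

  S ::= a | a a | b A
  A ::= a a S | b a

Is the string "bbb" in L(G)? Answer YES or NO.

Convert to CNF:
  S -> T0 T0 | T1 A | a
  A -> T0 X2 | T1 T0
  T0 -> a
  T1 -> b
  X2 -> T0 S

CYK fill:
  [0..0]={T1}  "b"  orig:{}
  [1..1]={T1}  "b"  orig:{}
  [2..2]={T1}  "b"  orig:{}
  [0..1]=∅  "bb"
  [1..2]=∅  "bb"
  [0..2]=∅  "bbb"

S ∉ T[0,2] ⇒ NO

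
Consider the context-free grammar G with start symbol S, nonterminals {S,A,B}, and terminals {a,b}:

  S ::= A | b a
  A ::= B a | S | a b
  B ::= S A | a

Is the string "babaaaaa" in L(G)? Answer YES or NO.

CNF form of G:
  S -> B T0 | T0 T1 | T1 T0
  A -> B T0 | T0 T1 | T1 T0
  B -> S A | a
  T0 -> a
  T1 -> b

CYK table (by increasing span):
  cell(0,0) b: {T1}  orig:{}
  cell(1,1) a: {B,T0}  orig:{B}
  cell(2,2) b: {T1}  orig:{}
  cell(3,3) a: {B,T0}  orig:{B}
  cell(4,4) a: {B,T0}  orig:{B}
  cell(5,5) a: {B,T0}  orig:{B}
  cell(6,6) a: {B,T0}  orig:{B}
  cell(7,7) a: {B,T0}  orig:{B}
  cell(0,1) ba: {A,S}
  cell(1,2) ab: {A,S}
  cell(2,3) ba: {A,S}
  cell(3,4) aa: {A,S}
  cell(4,5) aa: {A,S}
  cell(5,6) aa: {A,S}
  cell(6,7) aa: {A,S}
  cell(0,2) bab: ∅
  cell(1,3) aba: ∅
  cell(2,4) baa: ∅
  cell(3,5) aaa: ∅
  cell(4,6) aaa: ∅
  cell(5,7) aaa: ∅
  cell(0,3) baba: {B}
  cell(1,4) abaa: {B}
  cell(2,5) baaa: {B}
  cell(3,6) aaaa: {B}
  cell(4,7) aaaa: {B}
  cell(0,4) babaa: {A,S}
  cell(1,5) abaaa: {A,S}
  cell(2,6) baaaa: {A,S}
  cell(3,7) aaaaa: {A,S}
  cell(0,5) babaaa: ∅
  cell(1,6) abaaaa: ∅
  cell(2,7) baaaaa: ∅
  cell(0,6) babaaaa: {B}
  cell(1,7) abaaaaa: {B}
  cell(0,7) babaaaaa: {A,S}

S ∈ T[0,7] ⇒ YES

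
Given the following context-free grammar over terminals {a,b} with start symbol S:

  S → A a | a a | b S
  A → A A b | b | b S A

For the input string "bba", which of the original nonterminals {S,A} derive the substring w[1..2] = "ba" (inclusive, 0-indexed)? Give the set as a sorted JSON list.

CNF form of G:
  S -> A T1 | T0 S | T1 T1
  A -> A X2 | T0 X3 | b
  T0 -> b
  T1 -> a
  X2 -> A T0
  X3 -> S A

CYK fill, restricted to cells inside w[1..2]:
  cell(1,1) b: {A,T0}  orig:{A}
  cell(2,2) a: {T1}  orig:{}
  cell(1,2) ba: {S}

Original NTs in T[1,2] deriving "ba": ["S"]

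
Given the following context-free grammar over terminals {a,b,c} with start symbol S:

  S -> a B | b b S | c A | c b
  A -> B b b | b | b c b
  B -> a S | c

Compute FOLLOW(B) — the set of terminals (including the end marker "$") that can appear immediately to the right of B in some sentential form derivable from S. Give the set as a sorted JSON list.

FIRST iteration:
[1]
  A via A→b: +{b}
  B via B→a S: +{a}
  B via B→c: +{c}
  S via S→a B: +{a}
  S via S→b b S: +{b}
  S via S→c A: +{c}
  S: {a,b,c}  A: {b}  B: {a,c}
[2]
  A via A→B b b: +{a,c}
  S: {a,b,c}  A: {a,b,c}  B: {a,c}
[3] — fixpoint
  S: {a,b,c}  A: {a,b,c}  B: {a,c}

FOLLOW iteration:
initialize: $ ∈ FOLLOW(S)
pass 1:
  A→B b b: FOLLOW(B) ⊇ FIRST(b) = {b}; new: +{b}
  B→a S: FOLLOW(S) ⊇ FOLLOW(B) ⊇ {b}; new: +{b}
  S→a B: FOLLOW(B) ⊇ FOLLOW(S) ⊇ {$,b}; new: +{$}
  S→c A: FOLLOW(A) ⊇ FOLLOW(S) ⊇ {$,b}; new: +{$,b}
  S: {$,b}  A: {$,b}  B: {$,b}
pass 2: done
  S: {$,b}  A: {$,b}  B: {$,b}

FOLLOW(B) = ["$", "b"]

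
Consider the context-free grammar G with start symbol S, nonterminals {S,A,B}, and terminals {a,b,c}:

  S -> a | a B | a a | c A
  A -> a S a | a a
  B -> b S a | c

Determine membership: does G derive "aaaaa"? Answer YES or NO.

Convert to CNF:
  S -> T0 B | T0 T0 | T2 A | a
  A -> T0 T0 | T0 X3
  B -> T1 X4 | c
  T0 -> a
  T1 -> b
  T2 -> c
  X3 -> S T0
  X4 -> S T0

CYK fill:
  [0..0]={S,T0}  "a"  orig:{S}
  [1..1]={S,T0}  "a"  orig:{S}
  [2..2]={S,T0}  "a"  orig:{S}
  [3..3]={S,T0}  "a"  orig:{S}
  [4..4]={S,T0}  "a"  orig:{S}
  [0..1]={A,S,X3,X4}  "aa"  orig:{A,S}
  [1..2]={A,S,X3,X4}  "aa"  orig:{A,S}
  [2..3]={A,S,X3,X4}  "aa"  orig:{A,S}
  [3..4]={A,S,X3,X4}  "aa"  orig:{A,S}
  [0..2]={A,X3,X4}  "aaa"  orig:{A}
  [1..3]={A,X3,X4}  "aaa"  orig:{A}
  [2..4]={A,X3,X4}  "aaa"  orig:{A}
  [0..3]={A}  "aaaa"
  [1..4]={A}  "aaaa"
  [0..4]=∅  "aaaaa"

S ∉ T[0,4] ⇒ NO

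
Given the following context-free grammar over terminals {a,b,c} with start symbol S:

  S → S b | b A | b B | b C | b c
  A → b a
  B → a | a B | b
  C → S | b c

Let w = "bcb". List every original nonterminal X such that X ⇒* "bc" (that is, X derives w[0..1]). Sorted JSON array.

Convert to CNF:
  S -> S T0 | T0 A | T0 B | T0 C | T0 T2
  A -> T0 T1
  B -> T1 B | a | b
  C -> S T0 | T0 A | T0 B | T0 C | T0 T2
  T0 -> b
  T1 -> a
  T2 -> c

Fill CYK table bottom-up (cells [i..j] with 0 ≤ i ≤ j ≤ 1 only):
  cell(0,0) b: {B,T0}  orig:{B}
  cell(1,1) c: {T2}  orig:{}
  cell(0,1) bc: {C,S}

Original NTs in T[0,1] deriving "bc": ["C", "S"]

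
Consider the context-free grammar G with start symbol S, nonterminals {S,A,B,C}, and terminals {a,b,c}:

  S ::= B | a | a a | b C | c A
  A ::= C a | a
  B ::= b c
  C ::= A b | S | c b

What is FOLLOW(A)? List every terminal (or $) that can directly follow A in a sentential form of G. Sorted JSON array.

FIRST sets, iterate to fixpoint:
round 1:
  A via A→a: +{a}
  B via B→b c: +{b}
  C via C→A b: +{a}
  C via C→c b: +{c}
  S via S→B: +{b}
  S via S→a: +{a}
  S via S→c A: +{c}
  FIRST[S]={a,b,c}  FIRST[A]={a}  FIRST[B]={b}  FIRST[C]={a,c}
round 2:
  A via A→C a: +{c}
  C via C→S: +{b}
  FIRST[S]={a,b,c}  FIRST[A]={a,c}  FIRST[B]={b}  FIRST[C]={a,b,c}
round 3:
  A via A→C a: +{b}
  FIRST[S]={a,b,c}  FIRST[A]={a,b,c}  FIRST[B]={b}  FIRST[C]={a,b,c}
round 4: (stable)
  FIRST[S]={a,b,c}  FIRST[A]={a,b,c}  FIRST[B]={b}  FIRST[C]={a,b,c}

Compute FOLLOW by fixpoint:
FOLLOW(S) := {$}
[1]
  A→C a: FOLLOW(C) ⊇ FIRST(a) = {a}; new: +{a}
  C→A b: FOLLOW(A) ⊇ FIRST(b) = {b}; new: +{b}
  C→S: FOLLOW(S) ⊇ FOLLOW(C) ⊇ {a}; new: +{a}
  S→B: FOLLOW(B) ⊇ FOLLOW(S) ⊇ {$,a}; new: +{$,a}
  S→b C: FOLLOW(C) ⊇ FOLLOW(S) ⊇ {$,a}; new: +{$}
  S→c A: FOLLOW(A) ⊇ FOLLOW(S) ⊇ {$,a}; new: +{$,a}
  FOLLOW[S]={$,a}  FOLLOW[A]={$,a,b}  FOLLOW[B]={$,a}  FOLLOW[C]={$,a}
[2] — fixpoint
  FOLLOW[S]={$,a}  FOLLOW[A]={$,a,b}  FOLLOW[B]={$,a}  FOLLOW[C]={$,a}

FOLLOW(A) = ["$", "a", "b"]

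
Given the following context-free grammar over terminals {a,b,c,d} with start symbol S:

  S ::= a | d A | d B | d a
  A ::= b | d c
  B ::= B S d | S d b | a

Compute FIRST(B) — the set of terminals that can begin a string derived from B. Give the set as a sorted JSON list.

FIRST iteration:
iter 1:
  A via A→b: +{b}
  A via A→d c: +{d}
  B via B→a: +{a}
  S via S→a: +{a}
  S via S→d A: +{d}
  S: {a,d}  A: {b,d}  B: {a}
iter 2:
  B via B→S d b: +{d}
  S: {a,d}  A: {b,d}  B: {a,d}
iter 3: (no change)
  S: {a,d}  A: {b,d}  B: {a,d}

FIRST(B) = ["a", "d"]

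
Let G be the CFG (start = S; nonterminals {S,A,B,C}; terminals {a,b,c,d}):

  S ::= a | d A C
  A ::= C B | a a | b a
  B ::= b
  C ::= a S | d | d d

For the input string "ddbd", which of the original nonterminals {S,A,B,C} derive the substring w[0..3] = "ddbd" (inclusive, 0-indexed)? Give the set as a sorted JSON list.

Convert to CNF:
  S -> T2 X3 | a
  A -> C B | T0 T0 | T1 T0
  B -> b
  C -> T0 S | T2 T2 | d
  T0 -> a
  T1 -> b
  T2 -> d
  X3 -> A C

CYK fill (cells [i..j] with 0 ≤ i ≤ j ≤ 3 only):
  T[0,0] 'd' = {C,T2}  orig:{C}
  T[1,1] 'd' = {C,T2}  orig:{C}
  T[2,2] 'b' = {B,T1}  orig:{B}
  T[3,3] 'd' = {C,T2}  orig:{C}
  T[0,1] 'dd' = {C}
  T[1,2] 'db' = {A}
  T[2,3] 'bd' = ∅
  T[0,2] 'ddb' = {A}
  T[1,3] 'dbd' = {X3}  orig:{}
  T[0,3] 'ddbd' = {S,X3}  orig:{S}

Original NTs in T[0,3] deriving "ddbd": ["S"]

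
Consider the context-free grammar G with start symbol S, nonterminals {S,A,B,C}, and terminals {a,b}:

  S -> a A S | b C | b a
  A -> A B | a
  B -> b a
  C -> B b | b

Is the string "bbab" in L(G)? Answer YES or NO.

Convert to CNF:
  S -> T0 C | T0 T1 | T1 X2
  A -> A B | a
  B -> T0 T1
  C -> B T0 | b
  T0 -> b
  T1 -> a
  X2 -> A S

CYK fill:
  cell(0,0) b: {C,T0}  orig:{C}
  cell(1,1) b: {C,T0}  orig:{C}
  cell(2,2) a: {A,T1}  orig:{A}
  cell(3,3) b: {C,T0}  orig:{C}
  cell(0,1) bb: {S}
  cell(1,2) ba: {B,S}
  cell(2,3) ab: ∅
  cell(0,2) bba: ∅
  cell(1,3) bab: {C}
  cell(0,3) bbab: {S}

S ∈ T[0,3] ⇒ YES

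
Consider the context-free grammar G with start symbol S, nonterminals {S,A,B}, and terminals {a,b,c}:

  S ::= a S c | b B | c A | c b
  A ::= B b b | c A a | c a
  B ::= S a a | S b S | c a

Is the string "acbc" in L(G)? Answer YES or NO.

Convert to CNF:
  S -> T0 B | T1 A | T1 T0 | T2 X7
  A -> B X3 | T1 T2 | T1 X4
  B -> S X5 | S X6 | T1 T2
  T0 -> b
  T1 -> c
  T2 -> a
  X3 -> T0 T0
  X4 -> A T2
  X5 -> T2 T2
  X6 -> T0 S
  X7 -> S T1

CYK table (by increasing span):
  [0..0]={T2}  "a"  orig:{}
  [1..1]={T1}  "c"  orig:{}
  [2..2]={T0}  "b"  orig:{}
  [3..3]={T1}  "c"  orig:{}
  [0..1]=∅  "ac"
  [1..2]={S}  "cb"
  [2..3]=∅  "bc"
  [0..2]=∅  "acb"
  [1..3]={X7}  "cbc"  orig:{}
  [0..3]={S}  "acbc"

S ∈ T[0,3] ⇒ YES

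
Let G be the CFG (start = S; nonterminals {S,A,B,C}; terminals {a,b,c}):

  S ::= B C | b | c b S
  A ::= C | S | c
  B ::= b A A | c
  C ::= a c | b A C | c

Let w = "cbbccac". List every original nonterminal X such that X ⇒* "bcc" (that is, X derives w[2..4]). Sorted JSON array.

CNF form of G:
  S -> B C | T1 X7 | b
  A -> B C | T0 T1 | T1 X4 | T2 X3 | b | c
  B -> T2 X5 | c
  C -> T0 T1 | T2 X6 | c
  T0 -> a
  T1 -> c
  T2 -> b
  X3 -> A C
  X4 -> T2 S
  X5 -> A A
  X6 -> A C
  X7 -> T2 S

CYK table (by increasing span) (cells [i..j] with 2 ≤ i ≤ j ≤ 4 only):
  cell(2,2) b: {A,S,T2}  orig:{A,S}
  cell(3,3) c: {A,B,C,T1}  orig:{A,B,C}
  cell(4,4) c: {A,B,C,T1}  orig:{A,B,C}
  cell(2,3) bc: {X3,X5,X6}  orig:{}
  cell(3,4) cc: {A,S,X3,X5,X6}  orig:{A,S}
  cell(2,4) bcc: {A,B,C,X4,X5,X7}  orig:{A,B,C}

Original NTs in T[2,4] deriving "bcc": ["A", "B", "C"]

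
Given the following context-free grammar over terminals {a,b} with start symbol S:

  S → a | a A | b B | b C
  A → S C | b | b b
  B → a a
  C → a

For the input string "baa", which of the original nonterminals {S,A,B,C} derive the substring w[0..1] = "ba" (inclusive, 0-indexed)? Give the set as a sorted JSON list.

CNF form of G:
  S -> T0 B | T0 C | T1 A | a
  A -> S C | T0 T0 | b
  B -> T1 T1
  C -> a
  T0 -> b
  T1 -> a

Fill CYK table bottom-up, restricted to cells inside w[0..1]:
  cell(0,0) b: {A,T0}  orig:{A}
  cell(1,1) a: {C,S,T1}  orig:{C,S}
  cell(0,1) ba: {S}

Original NTs in T[0,1] deriving "ba": ["S"]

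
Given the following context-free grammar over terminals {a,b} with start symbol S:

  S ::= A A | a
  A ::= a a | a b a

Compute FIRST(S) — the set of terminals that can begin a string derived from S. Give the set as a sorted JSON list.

FIRST sets, iterate to fixpoint:
round 1:
  A via A→a a: +{a}
  S via S→A A: +{a}
  S: {a}  A: {a}
round 2: (no change)
  S: {a}  A: {a}

FIRST(S) = ["a"]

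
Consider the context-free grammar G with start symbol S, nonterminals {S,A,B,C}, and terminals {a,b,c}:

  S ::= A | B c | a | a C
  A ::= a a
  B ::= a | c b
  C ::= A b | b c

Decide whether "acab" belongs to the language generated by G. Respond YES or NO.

CNF form of G:
  S -> B T1 | T0 C | T0 T0 | a
  A -> T0 T0
  B -> T1 T2 | a
  C -> A T2 | T2 T1
  T0 -> a
  T1 -> c
  T2 -> b

CYK table (by increasing span):
  T[0,0] 'a' = {B,S,T0}  orig:{B,S}
  T[1,1] 'c' = {T1}  orig:{}
  T[2,2] 'a' = {B,S,T0}  orig:{B,S}
  T[3,3] 'b' = {T2}  orig:{}
  T[0,1] 'ac' = {S}
  T[1,2] 'ca' = ∅
  T[2,3] 'ab' = ∅
  T[0,2] 'aca' = ∅
  T[1,3] 'cab' = ∅
  T[0,3] 'acab' = ∅

S ∉ T[0,3] ⇒ NO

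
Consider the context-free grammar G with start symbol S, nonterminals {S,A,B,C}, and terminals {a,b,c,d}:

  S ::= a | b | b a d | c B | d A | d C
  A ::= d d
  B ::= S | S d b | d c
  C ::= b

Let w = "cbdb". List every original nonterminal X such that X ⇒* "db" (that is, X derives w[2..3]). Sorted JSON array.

Convert to CNF:
  S -> T0 A | T0 C | T1 X6 | T3 B | a | b
  A -> T0 T0
  B -> S X4 | T0 A | T0 C | T0 T3 | T1 X5 | T3 B | a | b
  C -> b
  T0 -> d
  T1 -> b
  T2 -> a
  T3 -> c
  X4 -> T0 T1
  X5 -> T2 T0
  X6 -> T2 T0

CYK table (by increasing span), restricted to cells inside w[2..3]:
  [2..2]={T0}  "d"  orig:{}
  [3..3]={B,C,S,T1}  "b"  orig:{B,C,S}
  [2..3]={B,S,X4}  "db"  orig:{B,S}

Original NTs in T[2,3] deriving "db": ["B", "S"]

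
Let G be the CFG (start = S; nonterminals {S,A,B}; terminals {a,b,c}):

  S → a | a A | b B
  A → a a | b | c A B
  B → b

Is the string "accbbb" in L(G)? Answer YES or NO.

CNF form of G:
  S -> T0 A | T2 B | a
  A -> T0 T0 | T1 X3 | b
  B -> b
  T0 -> a
  T1 -> c
  T2 -> b
  X3 -> A B

CYK table (by increasing span):
  T[0,0] 'a' = {S,T0}  orig:{S}
  T[1,1] 'c' = {T1}  orig:{}
  T[2,2] 'c' = {T1}  orig:{}
  T[3,3] 'b' = {A,B,T2}  orig:{A,B}
  T[4,4] 'b' = {A,B,T2}  orig:{A,B}
  T[5,5] 'b' = {A,B,T2}  orig:{A,B}
  T[0,1] 'ac' = ∅
  T[1,2] 'cc' = ∅
  T[2,3] 'cb' = ∅
  T[3,4] 'bb' = {S,X3}  orig:{S}
  T[4,5] 'bb' = {S,X3}  orig:{S}
  T[0,2] 'acc' = ∅
  T[1,3] 'ccb' = ∅
  T[2,4] 'cbb' = {A}
  T[3,5] 'bbb' = ∅
  T[0,3] 'accb' = ∅
  T[1,4] 'ccbb' = ∅
  T[2,5] 'cbbb' = {X3}  orig:{}
  T[0,4] 'accbb' = ∅
  T[1,5] 'ccbbb' = {A}
  T[0,5] 'accbbb' = {S}

S ∈ T[0,5] ⇒ YES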